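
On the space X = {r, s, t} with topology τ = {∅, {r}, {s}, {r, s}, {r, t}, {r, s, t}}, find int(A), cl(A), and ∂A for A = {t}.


int(A) = ∅, cl(A) = {t}, ∂A = {t}.

Closed sets in (X, τ) are complements of opens:
  closed(X, τ) = {∅, {s}, {t}, {r, t}, {s, t}, {r, s, t}}.
int(A) = ⋃ {U ∈ τ : U ⊆ A}. Opens contained in A: ∅.
Taking the union of these: int(A) = ∅.
cl(A) = ⋂ {C closed : A ⊆ C}. Closed sets containing A: {t}, {r, t}, {s, t}, {r, s, t}.
Intersecting these: cl(A) = {t}.
∂A = cl(A) ∖ int(A) = {t} ∖ ∅ = {t}.


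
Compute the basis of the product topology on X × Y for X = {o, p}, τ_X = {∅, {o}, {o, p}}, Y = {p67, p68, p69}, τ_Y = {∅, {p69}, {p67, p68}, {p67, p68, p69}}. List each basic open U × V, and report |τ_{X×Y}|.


Basis B = {∅ × ∅, {o} × {p69}, {o} × {p67, p68}, {o, p} × {p69}, {o} × {p67, p68, p69}, {o, p} × {p67, p68}, {o, p} × {p67, p68, p69}}; |τ_{X×Y}| = 9.

Enumerate products U × V with U ∈ τ_X, V ∈ τ_Y (deduplicated):
  ∅ × ∅ = {} (∅)
  {o} × {p69} = {(o,p69)}
  {o} × {p67, p68} = {(o,p67), (o,p68)}
  {o, p} × {p69} = {(o,p69), (p,p69)}
  {o} × {p67, p68, p69} = {(o,p67), (o,p68), (o,p69)}
  {o, p} × {p67, p68} = {(o,p67), (o,p68), (p,p67), (p,p68)}
  {o, p} × {p67, p68, p69} = {(o,p67), (o,p68), (o,p69), (p,p67), (p,p68), (p,p69)}
These 7 distinct sets form the basis B.
Close under arbitrary unions to get τ_{X×Y}; counting gives |τ_{X×Y}| = 9.


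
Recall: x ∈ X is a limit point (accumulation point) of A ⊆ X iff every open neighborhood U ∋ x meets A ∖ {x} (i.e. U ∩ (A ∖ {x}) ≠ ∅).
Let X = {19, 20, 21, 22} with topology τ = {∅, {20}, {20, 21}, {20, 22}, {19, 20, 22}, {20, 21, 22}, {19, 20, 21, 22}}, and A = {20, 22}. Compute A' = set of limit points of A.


A' = {19, 21, 22}

For each x ∈ X, list the open sets U ∈ τ with x ∈ U, then check whether U ∩ (A ∖ {x}) ≠ ∅ for every such U.
  x = 19: opens ∋ x are {19, 20, 22}, {19, 20, 21, 22}; each meets A ∖ {19}, so x IS a limit point.
  x = 20: open {20} ∋ x has {20} ∩ (A ∖ {20}) = ∅, so x is NOT a limit point.
  x = 21: opens ∋ x are {20, 21}, {20, 21, 22}, {19, 20, 21, 22}; each meets A ∖ {21}, so x IS a limit point.
  x = 22: opens ∋ x are {20, 22}, {19, 20, 22}, {20, 21, 22}, {19, 20, 21, 22}; each meets A ∖ {22}, so x IS a limit point.
Collecting: A' = {19, 21, 22}.


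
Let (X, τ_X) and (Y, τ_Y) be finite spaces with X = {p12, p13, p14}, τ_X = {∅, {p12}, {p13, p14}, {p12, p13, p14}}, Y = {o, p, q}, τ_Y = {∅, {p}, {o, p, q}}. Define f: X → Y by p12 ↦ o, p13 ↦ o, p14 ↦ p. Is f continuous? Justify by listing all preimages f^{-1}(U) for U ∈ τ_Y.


f is NOT continuous.

Compute f^{-1}(U) for each U ∈ τ_Y:
  U = ∅: f^{-1}(U) = ∅ ∈ τ_X ✓.
  U = {p}: f^{-1}(U) = {p14} ∉ τ_X ✗.
  U = {o, p, q}: f^{-1}(U) = {p12, p13, p14} ∈ τ_X ✓.
Found U = {p} with f^{-1}(U) = {p14} not in τ_X. Therefore f is NOT continuous.


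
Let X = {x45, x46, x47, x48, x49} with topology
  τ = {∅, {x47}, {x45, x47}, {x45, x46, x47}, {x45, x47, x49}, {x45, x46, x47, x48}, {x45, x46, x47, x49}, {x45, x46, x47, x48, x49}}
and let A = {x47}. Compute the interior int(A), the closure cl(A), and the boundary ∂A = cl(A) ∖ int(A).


int(A) = {x47}, cl(A) = {x45, x46, x47, x48, x49}, ∂A = {x45, x46, x48, x49}.

Closed sets in (X, τ) are complements of opens:
  closed(X, τ) = {∅, {x48}, {x49}, {x46, x48}, {x48, x49}, {x46, x48, x49}, {x45, x46, x48, x49}, {x45, x46, x47, x48, x49}}.
int(A) = ⋃ {U ∈ τ : U ⊆ A}. Opens contained in A: ∅, {x47}.
Taking the union of these: int(A) = {x47}.
cl(A) = ⋂ {C closed : A ⊆ C}. Closed sets containing A: {x45, x46, x47, x48, x49}.
Intersecting these: cl(A) = {x45, x46, x47, x48, x49}.
∂A = cl(A) ∖ int(A) = {x45, x46, x47, x48, x49} ∖ {x47} = {x45, x46, x48, x49}.


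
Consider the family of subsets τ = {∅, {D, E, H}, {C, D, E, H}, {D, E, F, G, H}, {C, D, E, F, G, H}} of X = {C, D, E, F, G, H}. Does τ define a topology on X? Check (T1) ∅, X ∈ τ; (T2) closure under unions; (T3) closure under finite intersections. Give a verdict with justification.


τ IS a topology on X.

Axiom (T1): ∅ ∈ τ? Yes; X ∈ τ? Yes.
Axiom (T2/T3): check pairwise unions and intersections of members of τ.
All pairwise intersections and unions checked — each lies in τ. Therefore τ satisfies (T1), (T2), (T3): it IS a topology on X.


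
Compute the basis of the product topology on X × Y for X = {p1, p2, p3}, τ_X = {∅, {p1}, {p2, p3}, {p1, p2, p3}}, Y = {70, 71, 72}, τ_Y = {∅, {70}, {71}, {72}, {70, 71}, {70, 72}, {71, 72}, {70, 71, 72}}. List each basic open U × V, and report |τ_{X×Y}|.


Basis B = {∅ × ∅, {p1} × {70}, {p1} × {71}, {p1} × {72}, {p1} × {70, 71}, {p1} × {70, 72}, {p1} × {71, 72}, {p2, p3} × {70}, {p2, p3} × {71}, {p2, p3} × {72}, {p1} × {70, 71, 72}, {p1, p2, p3} × {70}, {p1, p2, p3} × {71}, {p1, p2, p3} × {72}, {p2, p3} × {70, 71}, {p2, p3} × {70, 72}, {p2, p3} × {71, 72}, {p1, p2, p3} × {70, 71}, {p1, p2, p3} × {70, 72}, {p1, p2, p3} × {71, 72}, {p2, p3} × {70, 71, 72}, {p1, p2, p3} × {70, 71, 72}}; |τ_{X×Y}| = 64.

Enumerate products U × V with U ∈ τ_X, V ∈ τ_Y (deduplicated):
  ∅ × ∅ = {} (∅)
  {p1} × {70} = {(p1,70)}
  {p1} × {71} = {(p1,71)}
  {p1} × {72} = {(p1,72)}
  {p1} × {70, 71} = {(p1,70), (p1,71)}
  {p1} × {70, 72} = {(p1,70), (p1,72)}
  {p1} × {71, 72} = {(p1,71), (p1,72)}
  {p2, p3} × {70} = {(p2,70), (p3,70)}
  {p2, p3} × {71} = {(p2,71), (p3,71)}
  {p2, p3} × {72} = {(p2,72), (p3,72)}
  {p1} × {70, 71, 72} = {(p1,70), (p1,71), (p1,72)}
  {p1, p2, p3} × {70} = {(p1,70), (p2,70), (p3,70)}
  {p1, p2, p3} × {71} = {(p1,71), (p2,71), (p3,71)}
  {p1, p2, p3} × {72} = {(p1,72), (p2,72), (p3,72)}
  {p2, p3} × {70, 71} = {(p2,70), (p2,71), (p3,70), (p3,71)}
  {p2, p3} × {70, 72} = {(p2,70), (p2,72), (p3,70), (p3,72)}
  {p2, p3} × {71, 72} = {(p2,71), (p2,72), (p3,71), (p3,72)}
  {p1, p2, p3} × {70, 71} = {(p1,70), (p1,71), (p2,70), (p2,71), (p3,70), (p3,71)}
  {p1, p2, p3} × {70, 72} = {(p1,70), (p1,72), (p2,70), (p2,72), (p3,70), (p3,72)}
  {p1, p2, p3} × {71, 72} = {(p1,71), (p1,72), (p2,71), (p2,72), (p3,71), (p3,72)}
  {p2, p3} × {70, 71, 72} = {(p2,70), (p2,71), (p2,72), (p3,70), (p3,71), (p3,72)}
  {p1, p2, p3} × {70, 71, 72} = {(p1,70), (p1,71), (p1,72), (p2,70), (p2,71), (p2,72), (p3,70), (p3,71), (p3,72)}
These 22 distinct sets form the basis B.
Close under arbitrary unions to get τ_{X×Y}; counting gives |τ_{X×Y}| = 64.


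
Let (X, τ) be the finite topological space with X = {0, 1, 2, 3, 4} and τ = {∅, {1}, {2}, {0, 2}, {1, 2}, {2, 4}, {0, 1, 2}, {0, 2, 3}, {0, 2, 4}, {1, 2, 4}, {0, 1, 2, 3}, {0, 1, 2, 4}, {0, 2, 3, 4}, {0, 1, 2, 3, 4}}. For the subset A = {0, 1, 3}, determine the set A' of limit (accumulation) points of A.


A' = {3}

For each x ∈ X, list the open sets U ∈ τ with x ∈ U, then check whether U ∩ (A ∖ {x}) ≠ ∅ for every such U.
  x = 0: open {0, 2} ∋ x has {0, 2} ∩ (A ∖ {0}) = ∅, so x is NOT a limit point.
  x = 1: open {1} ∋ x has {1} ∩ (A ∖ {1}) = ∅, so x is NOT a limit point.
  x = 2: open {2} ∋ x has {2} ∩ (A ∖ {2}) = ∅, so x is NOT a limit point.
  x = 3: opens ∋ x are {0, 2, 3}, {0, 1, 2, 3}, {0, 2, 3, 4}, {0, 1, 2, 3, 4}; each meets A ∖ {3}, so x IS a limit point.
  x = 4: open {2, 4} ∋ x has {2, 4} ∩ (A ∖ {4}) = ∅, so x is NOT a limit point.
Collecting: A' = {3}.


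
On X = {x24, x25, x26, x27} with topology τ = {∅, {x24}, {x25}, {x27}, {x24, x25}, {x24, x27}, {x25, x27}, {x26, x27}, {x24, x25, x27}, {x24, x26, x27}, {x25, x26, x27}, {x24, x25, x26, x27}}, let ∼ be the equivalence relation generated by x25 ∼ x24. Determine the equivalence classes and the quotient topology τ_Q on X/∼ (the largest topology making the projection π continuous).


X/∼ = {[x24=x25], [x26], [x27]}; |τ_Q| = 6.

Equivalence classes: [x24=x25], [x26], [x27].
Quotient map π: X → X/∼ sends x24 ↦ [x24=x25], x25 ↦ [x24=x25], x26 ↦ [x26], x27 ↦ [x27].
For each subset V ⊆ X/∼, compute π^{-1}(V) ⊆ X and check whether π^{-1}(V) ∈ τ. V is open in τ_Q iff π^{-1}(V) ∈ τ.
  V = {}: π^{-1}(V) = ∅ ∈ τ ✓.
  V = {[x24=x25]}: π^{-1}(V) = {x24, x25} ∈ τ ✓.
  V = {[x26]}: π^{-1}(V) = {x26} ∉ τ ✗.
  V = {[x24=x25], [x26]}: π^{-1}(V) = {x24, x25, x26} ∉ τ ✗.
  V = {[x27]}: π^{-1}(V) = {x27} ∈ τ ✓.
  V = {[x24=x25], [x27]}: π^{-1}(V) = {x24, x25, x27} ∈ τ ✓.
  V = {[x26], [x27]}: π^{-1}(V) = {x26, x27} ∈ τ ✓.
  V = {[x24=x25], [x26], [x27]}: π^{-1}(V) = {x24, x25, x26, x27} ∈ τ ✓.
Open sets in the quotient: τ_Q = {{}, {[x24=x25]}, {[x27]}, {[x24=x25], [x27]}, {[x26], [x27]}, {[x24=x25], [x26], [x27]}} (6 elements).


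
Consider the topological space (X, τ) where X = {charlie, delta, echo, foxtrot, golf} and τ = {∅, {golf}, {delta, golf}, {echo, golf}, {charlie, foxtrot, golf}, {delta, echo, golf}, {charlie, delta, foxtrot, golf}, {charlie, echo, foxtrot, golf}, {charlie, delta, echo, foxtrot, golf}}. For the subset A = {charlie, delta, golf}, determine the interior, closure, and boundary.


int(A) = {delta, golf}, cl(A) = {charlie, delta, echo, foxtrot, golf}, ∂A = {charlie, echo, foxtrot}.

Closed sets in (X, τ) are complements of opens:
  closed(X, τ) = {∅, {delta}, {echo}, {charlie, foxtrot}, {delta, echo}, {charlie, delta, foxtrot}, {charlie, echo, foxtrot}, {charlie, delta, echo, foxtrot}, {charlie, delta, echo, foxtrot, golf}}.
int(A) = ⋃ {U ∈ τ : U ⊆ A}. Opens contained in A: ∅, {golf}, {delta, golf}.
Taking the union of these: int(A) = {delta, golf}.
cl(A) = ⋂ {C closed : A ⊆ C}. Closed sets containing A: {charlie, delta, echo, foxtrot, golf}.
Intersecting these: cl(A) = {charlie, delta, echo, foxtrot, golf}.
∂A = cl(A) ∖ int(A) = {charlie, delta, echo, foxtrot, golf} ∖ {delta, golf} = {charlie, echo, foxtrot}.


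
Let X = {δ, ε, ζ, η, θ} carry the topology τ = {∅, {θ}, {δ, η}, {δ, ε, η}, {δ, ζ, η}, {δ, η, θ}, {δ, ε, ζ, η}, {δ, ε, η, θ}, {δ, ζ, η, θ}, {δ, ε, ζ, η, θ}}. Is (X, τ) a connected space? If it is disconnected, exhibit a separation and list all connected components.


(X, τ) is disconnected; components = [{θ}, {δ, ε, ζ, η}].

Find clopen sets (U ∈ τ with X ∖ U ∈ τ):
  U = ∅, X ∖ U = {δ, ε, ζ, η, θ} — both open, so U is clopen.
  U = {θ}, X ∖ U = {δ, ε, ζ, η} — both open, so U is clopen.
  U = {δ, ε, ζ, η}, X ∖ U = {θ} — both open, so U is clopen.
  U = {δ, ε, ζ, η, θ}, X ∖ U = ∅ — both open, so U is clopen.
Nontrivial clopen(s) exist: e.g. {δ, ε, ζ, η}. So (X, τ) is disconnected.
Compute connected components by grouping points that agree on all clopens:
  component: {θ}
  component: {δ, ε, ζ, η}


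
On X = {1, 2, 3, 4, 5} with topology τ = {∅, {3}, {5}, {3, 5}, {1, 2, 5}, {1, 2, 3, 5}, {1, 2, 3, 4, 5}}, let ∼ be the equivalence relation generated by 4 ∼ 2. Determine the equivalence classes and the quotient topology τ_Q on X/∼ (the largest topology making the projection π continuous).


X/∼ = {[1], [2=4], [3], [5]}; |τ_Q| = 5.

Equivalence classes: [1], [2=4], [3], [5].
Quotient map π: X → X/∼ sends 1 ↦ [1], 2 ↦ [2=4], 3 ↦ [3], 4 ↦ [2=4], 5 ↦ [5].
For each subset V ⊆ X/∼, compute π^{-1}(V) ⊆ X and check whether π^{-1}(V) ∈ τ. V is open in τ_Q iff π^{-1}(V) ∈ τ.
  V = {}: π^{-1}(V) = ∅ ∈ τ ✓.
  V = {[1]}: π^{-1}(V) = {1} ∉ τ ✗.
  V = {[2=4]}: π^{-1}(V) = {2, 4} ∉ τ ✗.
  V = {[1], [2=4]}: π^{-1}(V) = {1, 2, 4} ∉ τ ✗.
  V = {[3]}: π^{-1}(V) = {3} ∈ τ ✓.
  V = {[1], [3]}: π^{-1}(V) = {1, 3} ∉ τ ✗.
  V = {[2=4], [3]}: π^{-1}(V) = {2, 3, 4} ∉ τ ✗.
  V = {[1], [2=4], [3]}: π^{-1}(V) = {1, 2, 3, 4} ∉ τ ✗.
  V = {[5]}: π^{-1}(V) = {5} ∈ τ ✓.
  V = {[1], [5]}: π^{-1}(V) = {1, 5} ∉ τ ✗.
  V = {[2=4], [5]}: π^{-1}(V) = {2, 4, 5} ∉ τ ✗.
  V = {[1], [2=4], [5]}: π^{-1}(V) = {1, 2, 4, 5} ∉ τ ✗.
  V = {[3], [5]}: π^{-1}(V) = {3, 5} ∈ τ ✓.
  V = {[1], [3], [5]}: π^{-1}(V) = {1, 3, 5} ∉ τ ✗.
  V = {[2=4], [3], [5]}: π^{-1}(V) = {2, 3, 4, 5} ∉ τ ✗.
  V = {[1], [2=4], [3], [5]}: π^{-1}(V) = {1, 2, 3, 4, 5} ∈ τ ✓.
Open sets in the quotient: τ_Q = {{}, {[3]}, {[5]}, {[3], [5]}, {[1], [2=4], [3], [5]}} (5 elements).


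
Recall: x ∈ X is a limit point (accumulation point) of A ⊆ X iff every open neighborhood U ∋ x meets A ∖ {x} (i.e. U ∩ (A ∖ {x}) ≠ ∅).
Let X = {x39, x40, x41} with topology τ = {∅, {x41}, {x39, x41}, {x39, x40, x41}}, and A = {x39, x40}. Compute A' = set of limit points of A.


A' = {x40}

For each x ∈ X, list the open sets U ∈ τ with x ∈ U, then check whether U ∩ (A ∖ {x}) ≠ ∅ for every such U.
  x = x39: open {x39, x41} ∋ x has {x39, x41} ∩ (A ∖ {x39}) = ∅, so x is NOT a limit point.
  x = x40: opens ∋ x are {x39, x40, x41}; each meets A ∖ {x40}, so x IS a limit point.
  x = x41: open {x41} ∋ x has {x41} ∩ (A ∖ {x41}) = ∅, so x is NOT a limit point.
Collecting: A' = {x40}.


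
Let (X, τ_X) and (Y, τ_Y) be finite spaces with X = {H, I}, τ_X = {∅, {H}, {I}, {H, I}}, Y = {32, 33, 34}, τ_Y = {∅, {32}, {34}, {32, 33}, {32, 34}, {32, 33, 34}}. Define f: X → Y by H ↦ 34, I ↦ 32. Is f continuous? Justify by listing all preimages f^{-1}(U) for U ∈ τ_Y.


f IS continuous.

Compute f^{-1}(U) for each U ∈ τ_Y:
  U = ∅: f^{-1}(U) = ∅ ∈ τ_X ✓.
  U = {32}: f^{-1}(U) = {I} ∈ τ_X ✓.
  U = {34}: f^{-1}(U) = {H} ∈ τ_X ✓.
  U = {32, 33}: f^{-1}(U) = {I} ∈ τ_X ✓.
  U = {32, 34}: f^{-1}(U) = {H, I} ∈ τ_X ✓.
  U = {32, 33, 34}: f^{-1}(U) = {H, I} ∈ τ_X ✓.
Every preimage lies in τ_X, so f IS continuous.


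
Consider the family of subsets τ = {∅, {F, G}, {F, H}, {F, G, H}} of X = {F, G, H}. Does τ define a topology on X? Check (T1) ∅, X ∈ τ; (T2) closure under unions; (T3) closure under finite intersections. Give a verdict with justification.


τ is NOT a topology on X.

Axiom (T1): ∅ ∈ τ? Yes; X ∈ τ? Yes.
Axiom (T2/T3): check pairwise unions and intersections of members of τ.
Counterexample for (T3): {F, G} ∩ {F, H} = {F} ∉ τ. Therefore τ is NOT a topology.


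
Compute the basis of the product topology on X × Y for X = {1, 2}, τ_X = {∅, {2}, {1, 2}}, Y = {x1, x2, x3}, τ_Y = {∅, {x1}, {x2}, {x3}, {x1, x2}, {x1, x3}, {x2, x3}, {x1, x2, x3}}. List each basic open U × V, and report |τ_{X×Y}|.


Basis B = {∅ × ∅, {2} × {x1}, {2} × {x2}, {2} × {x3}, {1, 2} × {x1}, {1, 2} × {x2}, {1, 2} × {x3}, {2} × {x1, x2}, {2} × {x1, x3}, {2} × {x2, x3}, {2} × {x1, x2, x3}, {1, 2} × {x1, x2}, {1, 2} × {x1, x3}, {1, 2} × {x2, x3}, {1, 2} × {x1, x2, x3}}; |τ_{X×Y}| = 27.

Enumerate products U × V with U ∈ τ_X, V ∈ τ_Y (deduplicated):
  ∅ × ∅ = {} (∅)
  {2} × {x1} = {(2,x1)}
  {2} × {x2} = {(2,x2)}
  {2} × {x3} = {(2,x3)}
  {1, 2} × {x1} = {(1,x1), (2,x1)}
  {1, 2} × {x2} = {(1,x2), (2,x2)}
  {1, 2} × {x3} = {(1,x3), (2,x3)}
  {2} × {x1, x2} = {(2,x1), (2,x2)}
  {2} × {x1, x3} = {(2,x1), (2,x3)}
  {2} × {x2, x3} = {(2,x2), (2,x3)}
  {2} × {x1, x2, x3} = {(2,x1), (2,x2), (2,x3)}
  {1, 2} × {x1, x2} = {(1,x1), (1,x2), (2,x1), (2,x2)}
  {1, 2} × {x1, x3} = {(1,x1), (1,x3), (2,x1), (2,x3)}
  {1, 2} × {x2, x3} = {(1,x2), (1,x3), (2,x2), (2,x3)}
  {1, 2} × {x1, x2, x3} = {(1,x1), (1,x2), (1,x3), (2,x1), (2,x2), (2,x3)}
These 15 distinct sets form the basis B.
Close under arbitrary unions to get τ_{X×Y}; counting gives |τ_{X×Y}| = 27.


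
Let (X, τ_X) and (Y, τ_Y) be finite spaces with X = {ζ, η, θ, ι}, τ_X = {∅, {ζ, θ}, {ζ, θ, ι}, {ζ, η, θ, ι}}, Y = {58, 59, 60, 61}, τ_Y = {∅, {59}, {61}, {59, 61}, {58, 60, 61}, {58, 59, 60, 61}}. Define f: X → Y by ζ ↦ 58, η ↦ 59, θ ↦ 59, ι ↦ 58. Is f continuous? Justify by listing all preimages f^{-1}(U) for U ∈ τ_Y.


f is NOT continuous.

Compute f^{-1}(U) for each U ∈ τ_Y:
  U = ∅: f^{-1}(U) = ∅ ∈ τ_X ✓.
  U = {59}: f^{-1}(U) = {η, θ} ∉ τ_X ✗.
  U = {61}: f^{-1}(U) = ∅ ∈ τ_X ✓.
  U = {59, 61}: f^{-1}(U) = {η, θ} ∉ τ_X ✗.
  U = {58, 60, 61}: f^{-1}(U) = {ζ, ι} ∉ τ_X ✗.
  U = {58, 59, 60, 61}: f^{-1}(U) = {ζ, η, θ, ι} ∈ τ_X ✓.
Found U = {59} with f^{-1}(U) = {η, θ} not in τ_X. Therefore f is NOT continuous.


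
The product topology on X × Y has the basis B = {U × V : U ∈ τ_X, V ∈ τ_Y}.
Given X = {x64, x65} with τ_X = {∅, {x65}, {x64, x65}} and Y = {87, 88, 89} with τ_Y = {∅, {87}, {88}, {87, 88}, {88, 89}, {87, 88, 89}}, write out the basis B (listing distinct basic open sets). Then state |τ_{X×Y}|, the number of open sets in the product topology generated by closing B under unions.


Basis B = {∅ × ∅, {x65} × {87}, {x65} × {88}, {x64, x65} × {87}, {x64, x65} × {88}, {x65} × {87, 88}, {x65} × {88, 89}, {x65} × {87, 88, 89}, {x64, x65} × {87, 88}, {x64, x65} × {88, 89}, {x64, x65} × {87, 88, 89}}; |τ_{X×Y}| = 18.

Enumerate products U × V with U ∈ τ_X, V ∈ τ_Y (deduplicated):
  ∅ × ∅ = {} (∅)
  {x65} × {87} = {(x65,87)}
  {x65} × {88} = {(x65,88)}
  {x64, x65} × {87} = {(x64,87), (x65,87)}
  {x64, x65} × {88} = {(x64,88), (x65,88)}
  {x65} × {87, 88} = {(x65,87), (x65,88)}
  {x65} × {88, 89} = {(x65,88), (x65,89)}
  {x65} × {87, 88, 89} = {(x65,87), (x65,88), (x65,89)}
  {x64, x65} × {87, 88} = {(x64,87), (x64,88), (x65,87), (x65,88)}
  {x64, x65} × {88, 89} = {(x64,88), (x64,89), (x65,88), (x65,89)}
  {x64, x65} × {87, 88, 89} = {(x64,87), (x64,88), (x64,89), (x65,87), (x65,88), (x65,89)}
These 11 distinct sets form the basis B.
Close under arbitrary unions to get τ_{X×Y}; counting gives |τ_{X×Y}| = 18.


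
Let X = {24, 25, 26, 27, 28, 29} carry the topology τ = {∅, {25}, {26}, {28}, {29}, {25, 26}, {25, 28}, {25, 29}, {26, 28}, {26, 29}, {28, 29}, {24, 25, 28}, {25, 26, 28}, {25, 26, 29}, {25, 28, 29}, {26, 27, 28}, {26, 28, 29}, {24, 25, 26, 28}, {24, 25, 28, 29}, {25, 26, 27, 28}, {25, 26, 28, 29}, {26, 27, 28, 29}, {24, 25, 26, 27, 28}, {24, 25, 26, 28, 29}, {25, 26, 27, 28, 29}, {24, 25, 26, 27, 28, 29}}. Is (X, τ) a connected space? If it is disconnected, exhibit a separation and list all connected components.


(X, τ) is disconnected; components = [{29}, {24, 25, 26, 27, 28}].

Find clopen sets (U ∈ τ with X ∖ U ∈ τ):
  U = ∅, X ∖ U = {24, 25, 26, 27, 28, 29} — both open, so U is clopen.
  U = {29}, X ∖ U = {24, 25, 26, 27, 28} — both open, so U is clopen.
  U = {24, 25, 26, 27, 28}, X ∖ U = {29} — both open, so U is clopen.
  U = {24, 25, 26, 27, 28, 29}, X ∖ U = ∅ — both open, so U is clopen.
Nontrivial clopen(s) exist: e.g. {24, 25, 26, 27, 28}. So (X, τ) is disconnected.
Compute connected components by grouping points that agree on all clopens:
  component: {29}
  component: {24, 25, 26, 27, 28}


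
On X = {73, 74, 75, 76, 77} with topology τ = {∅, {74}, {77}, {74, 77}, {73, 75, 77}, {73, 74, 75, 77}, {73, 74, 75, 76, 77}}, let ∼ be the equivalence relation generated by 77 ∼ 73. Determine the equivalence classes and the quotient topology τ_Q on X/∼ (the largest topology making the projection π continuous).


X/∼ = {[73=77], [74], [75], [76]}; |τ_Q| = 5.

Equivalence classes: [73=77], [74], [75], [76].
Quotient map π: X → X/∼ sends 73 ↦ [73=77], 74 ↦ [74], 75 ↦ [75], 76 ↦ [76], 77 ↦ [73=77].
For each subset V ⊆ X/∼, compute π^{-1}(V) ⊆ X and check whether π^{-1}(V) ∈ τ. V is open in τ_Q iff π^{-1}(V) ∈ τ.
  V = {}: π^{-1}(V) = ∅ ∈ τ ✓.
  V = {[73=77]}: π^{-1}(V) = {73, 77} ∉ τ ✗.
  V = {[74]}: π^{-1}(V) = {74} ∈ τ ✓.
  V = {[73=77], [74]}: π^{-1}(V) = {73, 74, 77} ∉ τ ✗.
  V = {[75]}: π^{-1}(V) = {75} ∉ τ ✗.
  V = {[73=77], [75]}: π^{-1}(V) = {73, 75, 77} ∈ τ ✓.
  V = {[74], [75]}: π^{-1}(V) = {74, 75} ∉ τ ✗.
  V = {[73=77], [74], [75]}: π^{-1}(V) = {73, 74, 75, 77} ∈ τ ✓.
  V = {[76]}: π^{-1}(V) = {76} ∉ τ ✗.
  V = {[73=77], [76]}: π^{-1}(V) = {73, 76, 77} ∉ τ ✗.
  V = {[74], [76]}: π^{-1}(V) = {74, 76} ∉ τ ✗.
  V = {[73=77], [74], [76]}: π^{-1}(V) = {73, 74, 76, 77} ∉ τ ✗.
  V = {[75], [76]}: π^{-1}(V) = {75, 76} ∉ τ ✗.
  V = {[73=77], [75], [76]}: π^{-1}(V) = {73, 75, 76, 77} ∉ τ ✗.
  V = {[74], [75], [76]}: π^{-1}(V) = {74, 75, 76} ∉ τ ✗.
  V = {[73=77], [74], [75], [76]}: π^{-1}(V) = {73, 74, 75, 76, 77} ∈ τ ✓.
Open sets in the quotient: τ_Q = {{}, {[74]}, {[73=77], [75]}, {[73=77], [74], [75]}, {[73=77], [74], [75], [76]}} (5 elements).


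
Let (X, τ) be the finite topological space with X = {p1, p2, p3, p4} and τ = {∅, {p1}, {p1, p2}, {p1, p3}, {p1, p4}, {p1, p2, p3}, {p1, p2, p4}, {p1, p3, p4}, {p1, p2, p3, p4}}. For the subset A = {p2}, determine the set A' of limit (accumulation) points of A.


A' = ∅

For each x ∈ X, list the open sets U ∈ τ with x ∈ U, then check whether U ∩ (A ∖ {x}) ≠ ∅ for every such U.
  x = p1: open {p1} ∋ x has {p1} ∩ (A ∖ {p1}) = ∅, so x is NOT a limit point.
  x = p2: open {p1, p2} ∋ x has {p1, p2} ∩ (A ∖ {p2}) = ∅, so x is NOT a limit point.
  x = p3: open {p1, p3} ∋ x has {p1, p3} ∩ (A ∖ {p3}) = ∅, so x is NOT a limit point.
  x = p4: open {p1, p4} ∋ x has {p1, p4} ∩ (A ∖ {p4}) = ∅, so x is NOT a limit point.
Collecting: A' = ∅.


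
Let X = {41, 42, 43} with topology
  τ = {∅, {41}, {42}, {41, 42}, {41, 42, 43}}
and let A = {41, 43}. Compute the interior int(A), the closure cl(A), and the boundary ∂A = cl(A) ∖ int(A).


int(A) = {41}, cl(A) = {41, 43}, ∂A = {43}.

Closed sets in (X, τ) are complements of opens:
  closed(X, τ) = {∅, {43}, {41, 43}, {42, 43}, {41, 42, 43}}.
int(A) = ⋃ {U ∈ τ : U ⊆ A}. Opens contained in A: ∅, {41}.
Taking the union of these: int(A) = {41}.
cl(A) = ⋂ {C closed : A ⊆ C}. Closed sets containing A: {41, 43}, {41, 42, 43}.
Intersecting these: cl(A) = {41, 43}.
∂A = cl(A) ∖ int(A) = {41, 43} ∖ {41} = {43}.


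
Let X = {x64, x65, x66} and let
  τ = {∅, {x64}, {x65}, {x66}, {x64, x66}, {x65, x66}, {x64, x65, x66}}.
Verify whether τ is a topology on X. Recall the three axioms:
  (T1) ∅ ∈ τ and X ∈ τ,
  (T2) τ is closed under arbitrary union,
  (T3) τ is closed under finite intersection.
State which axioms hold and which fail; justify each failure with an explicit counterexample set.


τ is NOT a topology on X.

Axiom (T1): ∅ ∈ τ? Yes; X ∈ τ? Yes.
Axiom (T2/T3): check pairwise unions and intersections of members of τ.
Counterexample for (T2): {x64} ∪ {x65} = {x64, x65} ∉ τ. Therefore τ is NOT a topology.


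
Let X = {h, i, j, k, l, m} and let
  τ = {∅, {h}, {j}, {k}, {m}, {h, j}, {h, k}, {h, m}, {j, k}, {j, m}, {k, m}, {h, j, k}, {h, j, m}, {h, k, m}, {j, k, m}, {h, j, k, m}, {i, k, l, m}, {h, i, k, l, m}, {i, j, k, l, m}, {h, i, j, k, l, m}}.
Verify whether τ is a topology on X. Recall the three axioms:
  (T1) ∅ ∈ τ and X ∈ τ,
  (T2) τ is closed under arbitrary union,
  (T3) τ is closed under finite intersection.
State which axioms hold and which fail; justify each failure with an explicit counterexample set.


τ IS a topology on X.

Axiom (T1): ∅ ∈ τ? Yes; X ∈ τ? Yes.
Axiom (T2/T3): check pairwise unions and intersections of members of τ.
All pairwise intersections and unions checked — each lies in τ. Therefore τ satisfies (T1), (T2), (T3): it IS a topology on X.


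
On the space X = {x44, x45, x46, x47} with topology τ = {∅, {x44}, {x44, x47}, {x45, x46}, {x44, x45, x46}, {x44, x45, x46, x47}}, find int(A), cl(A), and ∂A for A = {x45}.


int(A) = ∅, cl(A) = {x45, x46}, ∂A = {x45, x46}.

Closed sets in (X, τ) are complements of opens:
  closed(X, τ) = {∅, {x47}, {x44, x47}, {x45, x46}, {x45, x46, x47}, {x44, x45, x46, x47}}.
int(A) = ⋃ {U ∈ τ : U ⊆ A}. Opens contained in A: ∅.
Taking the union of these: int(A) = ∅.
cl(A) = ⋂ {C closed : A ⊆ C}. Closed sets containing A: {x45, x46}, {x45, x46, x47}, {x44, x45, x46, x47}.
Intersecting these: cl(A) = {x45, x46}.
∂A = cl(A) ∖ int(A) = {x45, x46} ∖ ∅ = {x45, x46}.


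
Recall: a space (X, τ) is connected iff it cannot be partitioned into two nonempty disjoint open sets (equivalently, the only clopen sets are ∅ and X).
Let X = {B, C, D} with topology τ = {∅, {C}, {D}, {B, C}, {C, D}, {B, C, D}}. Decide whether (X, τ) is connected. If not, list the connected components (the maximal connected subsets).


(X, τ) is disconnected; components = [{D}, {B, C}].

Find clopen sets (U ∈ τ with X ∖ U ∈ τ):
  U = ∅, X ∖ U = {B, C, D} — both open, so U is clopen.
  U = {D}, X ∖ U = {B, C} — both open, so U is clopen.
  U = {B, C}, X ∖ U = {D} — both open, so U is clopen.
  U = {B, C, D}, X ∖ U = ∅ — both open, so U is clopen.
Nontrivial clopen(s) exist: e.g. {D}. So (X, τ) is disconnected.
Compute connected components by grouping points that agree on all clopens:
  component: {D}
  component: {B, C}


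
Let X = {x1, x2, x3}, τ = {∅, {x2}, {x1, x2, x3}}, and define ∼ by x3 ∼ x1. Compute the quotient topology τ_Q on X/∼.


X/∼ = {[x1=x3], [x2]}; |τ_Q| = 3.

Equivalence classes: [x1=x3], [x2].
Quotient map π: X → X/∼ sends x1 ↦ [x1=x3], x2 ↦ [x2], x3 ↦ [x1=x3].
For each subset V ⊆ X/∼, compute π^{-1}(V) ⊆ X and check whether π^{-1}(V) ∈ τ. V is open in τ_Q iff π^{-1}(V) ∈ τ.
  V = {}: π^{-1}(V) = ∅ ∈ τ ✓.
  V = {[x1=x3]}: π^{-1}(V) = {x1, x3} ∉ τ ✗.
  V = {[x2]}: π^{-1}(V) = {x2} ∈ τ ✓.
  V = {[x1=x3], [x2]}: π^{-1}(V) = {x1, x2, x3} ∈ τ ✓.
Open sets in the quotient: τ_Q = {{}, {[x2]}, {[x1=x3], [x2]}} (3 elements).


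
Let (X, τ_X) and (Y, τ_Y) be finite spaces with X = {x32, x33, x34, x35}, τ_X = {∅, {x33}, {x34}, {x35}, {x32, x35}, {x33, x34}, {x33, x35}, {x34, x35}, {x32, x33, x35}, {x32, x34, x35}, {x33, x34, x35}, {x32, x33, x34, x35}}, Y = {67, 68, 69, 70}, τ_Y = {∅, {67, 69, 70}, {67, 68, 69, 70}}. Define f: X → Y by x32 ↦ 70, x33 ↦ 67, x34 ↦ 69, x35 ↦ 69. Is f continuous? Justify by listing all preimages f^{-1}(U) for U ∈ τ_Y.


f IS continuous.

Compute f^{-1}(U) for each U ∈ τ_Y:
  U = ∅: f^{-1}(U) = ∅ ∈ τ_X ✓.
  U = {67, 69, 70}: f^{-1}(U) = {x32, x33, x34, x35} ∈ τ_X ✓.
  U = {67, 68, 69, 70}: f^{-1}(U) = {x32, x33, x34, x35} ∈ τ_X ✓.
Every preimage lies in τ_X, so f IS continuous.


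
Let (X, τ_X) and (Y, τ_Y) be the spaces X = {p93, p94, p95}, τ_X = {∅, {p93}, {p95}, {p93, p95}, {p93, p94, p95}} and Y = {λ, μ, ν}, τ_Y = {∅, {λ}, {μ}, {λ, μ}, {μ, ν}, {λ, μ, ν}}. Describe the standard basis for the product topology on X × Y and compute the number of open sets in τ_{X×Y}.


Basis B = {∅ × ∅, {p93} × {λ}, {p93} × {μ}, {p95} × {λ}, {p95} × {μ}, {p93} × {λ, μ}, {p93, p95} × {λ}, {p93} × {μ, ν}, {p93, p95} × {μ}, {p95} × {λ, μ}, {p95} × {μ, ν}, {p93} × {λ, μ, ν}, {p93, p94, p95} × {λ}, {p93, p94, p95} × {μ}, {p95} × {λ, μ, ν}, {p93, p95} × {λ, μ}, {p93, p95} × {μ, ν}, {p93, p95} × {λ, μ, ν}, {p93, p94, p95} × {λ, μ}, {p93, p94, p95} × {μ, ν}, {p93, p94, p95} × {λ, μ, ν}}; |τ_{X×Y}| = 70.

Enumerate products U × V with U ∈ τ_X, V ∈ τ_Y (deduplicated):
  ∅ × ∅ = {} (∅)
  {p93} × {λ} = {(p93,λ)}
  {p93} × {μ} = {(p93,μ)}
  {p95} × {λ} = {(p95,λ)}
  {p95} × {μ} = {(p95,μ)}
  {p93} × {λ, μ} = {(p93,λ), (p93,μ)}
  {p93, p95} × {λ} = {(p93,λ), (p95,λ)}
  {p93} × {μ, ν} = {(p93,μ), (p93,ν)}
  {p93, p95} × {μ} = {(p93,μ), (p95,μ)}
  {p95} × {λ, μ} = {(p95,λ), (p95,μ)}
  {p95} × {μ, ν} = {(p95,μ), (p95,ν)}
  {p93} × {λ, μ, ν} = {(p93,λ), (p93,μ), (p93,ν)}
  {p93, p94, p95} × {λ} = {(p93,λ), (p94,λ), (p95,λ)}
  {p93, p94, p95} × {μ} = {(p93,μ), (p94,μ), (p95,μ)}
  {p95} × {λ, μ, ν} = {(p95,λ), (p95,μ), (p95,ν)}
  {p93, p95} × {λ, μ} = {(p93,λ), (p93,μ), (p95,λ), (p95,μ)}
  {p93, p95} × {μ, ν} = {(p93,μ), (p93,ν), (p95,μ), (p95,ν)}
  {p93, p95} × {λ, μ, ν} = {(p93,λ), (p93,μ), (p93,ν), (p95,λ), (p95,μ), (p95,ν)}
  {p93, p94, p95} × {λ, μ} = {(p93,λ), (p93,μ), (p94,λ), (p94,μ), (p95,λ), (p95,μ)}
  {p93, p94, p95} × {μ, ν} = {(p93,μ), (p93,ν), (p94,μ), (p94,ν), (p95,μ), (p95,ν)}
  {p93, p94, p95} × {λ, μ, ν} = {(p93,λ), (p93,μ), (p93,ν), (p94,λ), (p94,μ), (p94,ν), (p95,λ), (p95,μ), (p95,ν)}
These 21 distinct sets form the basis B.
Close under arbitrary unions to get τ_{X×Y}; counting gives |τ_{X×Y}| = 70.


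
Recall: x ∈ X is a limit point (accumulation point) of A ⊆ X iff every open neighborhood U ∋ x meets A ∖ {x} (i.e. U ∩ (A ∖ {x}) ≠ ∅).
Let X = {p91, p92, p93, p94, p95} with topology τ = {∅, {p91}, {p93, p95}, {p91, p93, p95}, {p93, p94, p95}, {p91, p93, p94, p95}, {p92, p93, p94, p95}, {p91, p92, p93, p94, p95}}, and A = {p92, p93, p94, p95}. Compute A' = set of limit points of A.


A' = {p92, p93, p94, p95}

For each x ∈ X, list the open sets U ∈ τ with x ∈ U, then check whether U ∩ (A ∖ {x}) ≠ ∅ for every such U.
  x = p91: open {p91} ∋ x has {p91} ∩ (A ∖ {p91}) = ∅, so x is NOT a limit point.
  x = p92: opens ∋ x are {p92, p93, p94, p95}, {p91, p92, p93, p94, p95}; each meets A ∖ {p92}, so x IS a limit point.
  x = p93: opens ∋ x are {p93, p95}, {p91, p93, p95}, {p93, p94, p95}, {p91, p93, p94, p95}, {p92, p93, p94, p95}, {p91, p92, p93, p94, p95}; each meets A ∖ {p93}, so x IS a limit point.
  x = p94: opens ∋ x are {p93, p94, p95}, {p91, p93, p94, p95}, {p92, p93, p94, p95}, {p91, p92, p93, p94, p95}; each meets A ∖ {p94}, so x IS a limit point.
  x = p95: opens ∋ x are {p93, p95}, {p91, p93, p95}, {p93, p94, p95}, {p91, p93, p94, p95}, {p92, p93, p94, p95}, {p91, p92, p93, p94, p95}; each meets A ∖ {p95}, so x IS a limit point.
Collecting: A' = {p92, p93, p94, p95}.


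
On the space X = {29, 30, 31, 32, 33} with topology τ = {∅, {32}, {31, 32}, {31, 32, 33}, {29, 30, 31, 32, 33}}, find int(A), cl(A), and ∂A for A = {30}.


int(A) = ∅, cl(A) = {29, 30}, ∂A = {29, 30}.

Closed sets in (X, τ) are complements of opens:
  closed(X, τ) = {∅, {29, 30}, {29, 30, 33}, {29, 30, 31, 33}, {29, 30, 31, 32, 33}}.
int(A) = ⋃ {U ∈ τ : U ⊆ A}. Opens contained in A: ∅.
Taking the union of these: int(A) = ∅.
cl(A) = ⋂ {C closed : A ⊆ C}. Closed sets containing A: {29, 30}, {29, 30, 33}, {29, 30, 31, 33}, {29, 30, 31, 32, 33}.
Intersecting these: cl(A) = {29, 30}.
∂A = cl(A) ∖ int(A) = {29, 30} ∖ ∅ = {29, 30}.


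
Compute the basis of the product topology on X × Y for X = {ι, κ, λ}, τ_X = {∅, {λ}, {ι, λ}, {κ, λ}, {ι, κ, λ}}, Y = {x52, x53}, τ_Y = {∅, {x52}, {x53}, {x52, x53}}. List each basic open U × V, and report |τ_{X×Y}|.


Basis B = {∅ × ∅, {λ} × {x52}, {λ} × {x53}, {ι, λ} × {x52}, {ι, λ} × {x53}, {κ, λ} × {x52}, {κ, λ} × {x53}, {λ} × {x52, x53}, {ι, κ, λ} × {x52}, {ι, κ, λ} × {x53}, {ι, λ} × {x52, x53}, {κ, λ} × {x52, x53}, {ι, κ, λ} × {x52, x53}}; |τ_{X×Y}| = 25.

Enumerate products U × V with U ∈ τ_X, V ∈ τ_Y (deduplicated):
  ∅ × ∅ = {} (∅)
  {λ} × {x52} = {(λ,x52)}
  {λ} × {x53} = {(λ,x53)}
  {ι, λ} × {x52} = {(ι,x52), (λ,x52)}
  {ι, λ} × {x53} = {(ι,x53), (λ,x53)}
  {κ, λ} × {x52} = {(κ,x52), (λ,x52)}
  {κ, λ} × {x53} = {(κ,x53), (λ,x53)}
  {λ} × {x52, x53} = {(λ,x52), (λ,x53)}
  {ι, κ, λ} × {x52} = {(ι,x52), (κ,x52), (λ,x52)}
  {ι, κ, λ} × {x53} = {(ι,x53), (κ,x53), (λ,x53)}
  {ι, λ} × {x52, x53} = {(ι,x52), (ι,x53), (λ,x52), (λ,x53)}
  {κ, λ} × {x52, x53} = {(κ,x52), (κ,x53), (λ,x52), (λ,x53)}
  {ι, κ, λ} × {x52, x53} = {(ι,x52), (ι,x53), (κ,x52), (κ,x53), (λ,x52), (λ,x53)}
These 13 distinct sets form the basis B.
Close under arbitrary unions to get τ_{X×Y}; counting gives |τ_{X×Y}| = 25.


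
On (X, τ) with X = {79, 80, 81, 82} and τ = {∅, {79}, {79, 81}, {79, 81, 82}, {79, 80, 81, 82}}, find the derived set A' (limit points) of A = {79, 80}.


A' = {80, 81, 82}

For each x ∈ X, list the open sets U ∈ τ with x ∈ U, then check whether U ∩ (A ∖ {x}) ≠ ∅ for every such U.
  x = 79: open {79} ∋ x has {79} ∩ (A ∖ {79}) = ∅, so x is NOT a limit point.
  x = 80: opens ∋ x are {79, 80, 81, 82}; each meets A ∖ {80}, so x IS a limit point.
  x = 81: opens ∋ x are {79, 81}, {79, 81, 82}, {79, 80, 81, 82}; each meets A ∖ {81}, so x IS a limit point.
  x = 82: opens ∋ x are {79, 81, 82}, {79, 80, 81, 82}; each meets A ∖ {82}, so x IS a limit point.
Collecting: A' = {80, 81, 82}.


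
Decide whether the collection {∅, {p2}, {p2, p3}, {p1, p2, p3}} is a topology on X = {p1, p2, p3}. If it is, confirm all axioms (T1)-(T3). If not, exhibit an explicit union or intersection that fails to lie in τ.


τ IS a topology on X.

Axiom (T1): ∅ ∈ τ? Yes; X ∈ τ? Yes.
Axiom (T2/T3): check pairwise unions and intersections of members of τ.
All pairwise intersections and unions checked — each lies in τ. Therefore τ satisfies (T1), (T2), (T3): it IS a topology on X.


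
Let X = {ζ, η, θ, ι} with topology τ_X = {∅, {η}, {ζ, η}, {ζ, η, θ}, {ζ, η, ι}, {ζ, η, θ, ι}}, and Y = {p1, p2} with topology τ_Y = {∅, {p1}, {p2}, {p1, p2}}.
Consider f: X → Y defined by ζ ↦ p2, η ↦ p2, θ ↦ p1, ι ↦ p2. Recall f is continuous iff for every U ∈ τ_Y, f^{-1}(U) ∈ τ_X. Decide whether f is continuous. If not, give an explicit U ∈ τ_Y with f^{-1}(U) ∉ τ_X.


f is NOT continuous.

Compute f^{-1}(U) for each U ∈ τ_Y:
  U = ∅: f^{-1}(U) = ∅ ∈ τ_X ✓.
  U = {p1}: f^{-1}(U) = {θ} ∉ τ_X ✗.
  U = {p2}: f^{-1}(U) = {ζ, η, ι} ∈ τ_X ✓.
  U = {p1, p2}: f^{-1}(U) = {ζ, η, θ, ι} ∈ τ_X ✓.
Found U = {p1} with f^{-1}(U) = {θ} not in τ_X. Therefore f is NOT continuous.


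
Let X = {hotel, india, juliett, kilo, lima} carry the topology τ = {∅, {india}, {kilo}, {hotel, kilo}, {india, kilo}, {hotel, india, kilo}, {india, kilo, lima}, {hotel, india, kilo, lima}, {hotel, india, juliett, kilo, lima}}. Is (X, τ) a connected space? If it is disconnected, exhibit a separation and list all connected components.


(X, τ) is connected.

Find clopen sets (U ∈ τ with X ∖ U ∈ τ):
  U = ∅, X ∖ U = {hotel, india, juliett, kilo, lima} — both open, so U is clopen.
  U = {hotel, india, juliett, kilo, lima}, X ∖ U = ∅ — both open, so U is clopen.
Only trivial clopens (∅ and X) exist, so (X, τ) is connected.
Compute connected components by grouping points that agree on all clopens:
  component: {hotel, india, juliett, kilo, lima}


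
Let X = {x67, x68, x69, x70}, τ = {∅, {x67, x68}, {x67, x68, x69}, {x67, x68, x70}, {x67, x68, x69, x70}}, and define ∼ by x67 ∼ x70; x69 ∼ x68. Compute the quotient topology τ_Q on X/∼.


X/∼ = {[x67=x70], [x68=x69]}; |τ_Q| = 2.

Equivalence classes: [x67=x70], [x68=x69].
Quotient map π: X → X/∼ sends x67 ↦ [x67=x70], x68 ↦ [x68=x69], x69 ↦ [x68=x69], x70 ↦ [x67=x70].
For each subset V ⊆ X/∼, compute π^{-1}(V) ⊆ X and check whether π^{-1}(V) ∈ τ. V is open in τ_Q iff π^{-1}(V) ∈ τ.
  V = {}: π^{-1}(V) = ∅ ∈ τ ✓.
  V = {[x67=x70]}: π^{-1}(V) = {x67, x70} ∉ τ ✗.
  V = {[x68=x69]}: π^{-1}(V) = {x68, x69} ∉ τ ✗.
  V = {[x67=x70], [x68=x69]}: π^{-1}(V) = {x67, x68, x69, x70} ∈ τ ✓.
Open sets in the quotient: τ_Q = {{}, {[x67=x70], [x68=x69]}} (2 elements).


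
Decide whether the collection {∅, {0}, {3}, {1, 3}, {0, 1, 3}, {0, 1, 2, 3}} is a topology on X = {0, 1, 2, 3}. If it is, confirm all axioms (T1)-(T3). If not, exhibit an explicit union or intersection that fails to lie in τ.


τ is NOT a topology on X.

Axiom (T1): ∅ ∈ τ? Yes; X ∈ τ? Yes.
Axiom (T2/T3): check pairwise unions and intersections of members of τ.
Counterexample for (T2): {0} ∪ {3} = {0, 3} ∉ τ. Therefore τ is NOT a topology.


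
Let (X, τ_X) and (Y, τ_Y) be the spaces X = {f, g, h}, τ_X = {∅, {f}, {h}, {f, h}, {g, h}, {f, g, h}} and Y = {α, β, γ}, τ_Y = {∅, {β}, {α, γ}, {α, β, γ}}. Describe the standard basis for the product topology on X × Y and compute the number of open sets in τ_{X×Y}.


Basis B = {∅ × ∅, {f} × {β}, {h} × {β}, {f} × {α, γ}, {f, h} × {β}, {g, h} × {β}, {h} × {α, γ}, {f} × {α, β, γ}, {f, g, h} × {β}, {h} × {α, β, γ}, {f, h} × {α, γ}, {g, h} × {α, γ}, {f, h} × {α, β, γ}, {f, g, h} × {α, γ}, {g, h} × {α, β, γ}, {f, g, h} × {α, β, γ}}; |τ_{X×Y}| = 36.

Enumerate products U × V with U ∈ τ_X, V ∈ τ_Y (deduplicated):
  ∅ × ∅ = {} (∅)
  {f} × {β} = {(f,β)}
  {h} × {β} = {(h,β)}
  {f} × {α, γ} = {(f,α), (f,γ)}
  {f, h} × {β} = {(f,β), (h,β)}
  {g, h} × {β} = {(g,β), (h,β)}
  {h} × {α, γ} = {(h,α), (h,γ)}
  {f} × {α, β, γ} = {(f,α), (f,β), (f,γ)}
  {f, g, h} × {β} = {(f,β), (g,β), (h,β)}
  {h} × {α, β, γ} = {(h,α), (h,β), (h,γ)}
  {f, h} × {α, γ} = {(f,α), (f,γ), (h,α), (h,γ)}
  {g, h} × {α, γ} = {(g,α), (g,γ), (h,α), (h,γ)}
  {f, h} × {α, β, γ} = {(f,α), (f,β), (f,γ), (h,α), (h,β), (h,γ)}
  {f, g, h} × {α, γ} = {(f,α), (f,γ), (g,α), (g,γ), (h,α), (h,γ)}
  {g, h} × {α, β, γ} = {(g,α), (g,β), (g,γ), (h,α), (h,β), (h,γ)}
  {f, g, h} × {α, β, γ} = {(f,α), (f,β), (f,γ), (g,α), (g,β), (g,γ), (h,α), (h,β), (h,γ)}
These 16 distinct sets form the basis B.
Close under arbitrary unions to get τ_{X×Y}; counting gives |τ_{X×Y}| = 36.


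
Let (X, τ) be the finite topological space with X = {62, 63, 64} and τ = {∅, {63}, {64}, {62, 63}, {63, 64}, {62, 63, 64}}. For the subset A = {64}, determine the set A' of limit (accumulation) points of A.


A' = ∅

For each x ∈ X, list the open sets U ∈ τ with x ∈ U, then check whether U ∩ (A ∖ {x}) ≠ ∅ for every such U.
  x = 62: open {62, 63} ∋ x has {62, 63} ∩ (A ∖ {62}) = ∅, so x is NOT a limit point.
  x = 63: open {63} ∋ x has {63} ∩ (A ∖ {63}) = ∅, so x is NOT a limit point.
  x = 64: open {64} ∋ x has {64} ∩ (A ∖ {64}) = ∅, so x is NOT a limit point.
Collecting: A' = ∅.


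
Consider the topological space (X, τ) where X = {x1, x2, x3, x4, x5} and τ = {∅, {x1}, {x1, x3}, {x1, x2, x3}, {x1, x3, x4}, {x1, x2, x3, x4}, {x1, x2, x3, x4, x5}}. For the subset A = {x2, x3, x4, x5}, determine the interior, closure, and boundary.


int(A) = ∅, cl(A) = {x2, x3, x4, x5}, ∂A = {x2, x3, x4, x5}.

Closed sets in (X, τ) are complements of opens:
  closed(X, τ) = {∅, {x5}, {x2, x5}, {x4, x5}, {x2, x4, x5}, {x2, x3, x4, x5}, {x1, x2, x3, x4, x5}}.
int(A) = ⋃ {U ∈ τ : U ⊆ A}. Opens contained in A: ∅.
Taking the union of these: int(A) = ∅.
cl(A) = ⋂ {C closed : A ⊆ C}. Closed sets containing A: {x2, x3, x4, x5}, {x1, x2, x3, x4, x5}.
Intersecting these: cl(A) = {x2, x3, x4, x5}.
∂A = cl(A) ∖ int(A) = {x2, x3, x4, x5} ∖ ∅ = {x2, x3, x4, x5}.


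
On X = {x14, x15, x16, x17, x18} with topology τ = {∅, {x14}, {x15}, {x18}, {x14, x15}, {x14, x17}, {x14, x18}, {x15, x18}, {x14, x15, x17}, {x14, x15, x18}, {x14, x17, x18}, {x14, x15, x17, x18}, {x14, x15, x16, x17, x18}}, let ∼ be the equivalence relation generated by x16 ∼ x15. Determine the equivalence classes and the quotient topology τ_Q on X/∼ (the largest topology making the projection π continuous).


X/∼ = {[x14], [x15=x16], [x17], [x18]}; |τ_Q| = 7.

Equivalence classes: [x14], [x15=x16], [x17], [x18].
Quotient map π: X → X/∼ sends x14 ↦ [x14], x15 ↦ [x15=x16], x16 ↦ [x15=x16], x17 ↦ [x17], x18 ↦ [x18].
For each subset V ⊆ X/∼, compute π^{-1}(V) ⊆ X and check whether π^{-1}(V) ∈ τ. V is open in τ_Q iff π^{-1}(V) ∈ τ.
  V = {}: π^{-1}(V) = ∅ ∈ τ ✓.
  V = {[x14]}: π^{-1}(V) = {x14} ∈ τ ✓.
  V = {[x15=x16]}: π^{-1}(V) = {x15, x16} ∉ τ ✗.
  V = {[x14], [x15=x16]}: π^{-1}(V) = {x14, x15, x16} ∉ τ ✗.
  V = {[x17]}: π^{-1}(V) = {x17} ∉ τ ✗.
  V = {[x14], [x17]}: π^{-1}(V) = {x14, x17} ∈ τ ✓.
  V = {[x15=x16], [x17]}: π^{-1}(V) = {x15, x16, x17} ∉ τ ✗.
  V = {[x14], [x15=x16], [x17]}: π^{-1}(V) = {x14, x15, x16, x17} ∉ τ ✗.
  V = {[x18]}: π^{-1}(V) = {x18} ∈ τ ✓.
  V = {[x14], [x18]}: π^{-1}(V) = {x14, x18} ∈ τ ✓.
  V = {[x15=x16], [x18]}: π^{-1}(V) = {x15, x16, x18} ∉ τ ✗.
  V = {[x14], [x15=x16], [x18]}: π^{-1}(V) = {x14, x15, x16, x18} ∉ τ ✗.
  V = {[x17], [x18]}: π^{-1}(V) = {x17, x18} ∉ τ ✗.
  V = {[x14], [x17], [x18]}: π^{-1}(V) = {x14, x17, x18} ∈ τ ✓.
  V = {[x15=x16], [x17], [x18]}: π^{-1}(V) = {x15, x16, x17, x18} ∉ τ ✗.
  V = {[x14], [x15=x16], [x17], [x18]}: π^{-1}(V) = {x14, x15, x16, x17, x18} ∈ τ ✓.
Open sets in the quotient: τ_Q = {{}, {[x14]}, {[x14], [x17]}, {[x18]}, {[x14], [x18]}, {[x14], [x17], [x18]}, {[x14], [x15=x16], [x17], [x18]}} (7 elements).
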